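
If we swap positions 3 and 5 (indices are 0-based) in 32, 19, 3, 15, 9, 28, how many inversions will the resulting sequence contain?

Positions 3 and 5 hold 15 and 28; after swapping, the array is [32, 19, 3, 28, 9, 15].
Element-by-element contributions:
32: 5
19: 3
3: 0
28: 2
9: 0
15: 0
Sum: 5 + 3 + 0 + 2 + 0 + 0 = 10

10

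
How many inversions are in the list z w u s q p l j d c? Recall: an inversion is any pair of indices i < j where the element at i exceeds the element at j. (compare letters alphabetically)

For each element, count later entries that are smaller:
z → w, u, s, q, p, l, j, d, c → 9
w → u, s, q, p, l, j, d, c → 8
u → s, q, p, l, j, d, c → 7
s → q, p, l, j, d, c → 6
q → p, l, j, d, c → 5
p → l, j, d, c → 4
l → j, d, c → 3
j → d, c → 2
d → c → 1
c → none → 0
Sum: 9 + 8 + 7 + 6 + 5 + 4 + 3 + 2 + 1 + 0 = 45

Inversions: 45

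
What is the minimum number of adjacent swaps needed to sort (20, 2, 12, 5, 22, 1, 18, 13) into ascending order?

14 swaps

Each adjacent swap fixes exactly one inversion, so the minimum swap count equals the number of inversions.
Count inversions — for each element, later elements that are smaller:
20: 2, 12, 5, 1, 18, 13 → 6
2: 1 → 1
12: 5, 1 → 2
5: 1 → 1
22: 1, 18, 13 → 3
1: none → 0
18: 13 → 1
13: none → 0
Total inversions: 6 + 1 + 2 + 1 + 3 + 0 + 1 + 0 = 14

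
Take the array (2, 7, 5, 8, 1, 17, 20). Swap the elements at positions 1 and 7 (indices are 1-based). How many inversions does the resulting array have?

14

Positions 1 and 7 hold 2 and 20; after swapping, the array is [20, 7, 5, 8, 1, 17, 2].
For each element, count later entries that are smaller:
20: 6
7: 3
5: 2
8: 2
1: 0
17: 1
2: 0
Sum: 6 + 3 + 2 + 2 + 0 + 1 + 0 = 14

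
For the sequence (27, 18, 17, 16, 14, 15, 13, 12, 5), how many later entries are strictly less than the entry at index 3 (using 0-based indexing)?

5 such elements

The element at index 3 is 16.
Elements after it: 14, 15, 13, 12, 5
Those smaller than 16: 14, 15, 13, 12, 5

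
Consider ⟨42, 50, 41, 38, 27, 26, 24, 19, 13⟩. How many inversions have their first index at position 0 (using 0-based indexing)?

7

The element at index 0 is 42.
Elements after it: 50, 41, 38, 27, 26, 24, 19, 13
Those smaller than 42: 41, 38, 27, 26, 24, 19, 13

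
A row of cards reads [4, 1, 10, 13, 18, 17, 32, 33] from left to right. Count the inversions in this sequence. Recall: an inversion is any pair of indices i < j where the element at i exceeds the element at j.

2 inversions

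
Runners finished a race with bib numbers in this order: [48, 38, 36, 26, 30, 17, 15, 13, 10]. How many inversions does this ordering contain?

There are 35 out-of-order pairs.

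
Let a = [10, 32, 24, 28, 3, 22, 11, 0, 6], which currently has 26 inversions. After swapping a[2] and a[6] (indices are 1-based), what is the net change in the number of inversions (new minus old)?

-5

Positions 2 and 6 hold 32 and 22; after swapping, the array is [10, 22, 24, 28, 3, 32, 11, 0, 6].
Sweep left to right; for each value list the smaller values that follow it:
10 → 3, 0, 6 → 3
22 → 3, 11, 0, 6 → 4
24 → 3, 11, 0, 6 → 4
28 → 3, 11, 0, 6 → 4
3 → 0 → 1
32 → 11, 0, 6 → 3
11 → 0, 6 → 2
0 → none → 0
6 → none → 0
Sum: 3 + 4 + 4 + 4 + 1 + 3 + 2 + 0 + 0 = 21
Change: 21 − 26 = -5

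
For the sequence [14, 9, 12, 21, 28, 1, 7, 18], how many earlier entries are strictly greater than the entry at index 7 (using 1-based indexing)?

The element at index 7 is 7.
Elements before it: 14, 9, 12, 21, 28, 1
Those larger than 7: 14, 9, 12, 21, 28

5 such elements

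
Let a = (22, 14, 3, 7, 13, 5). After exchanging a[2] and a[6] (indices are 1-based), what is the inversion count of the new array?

6 inversions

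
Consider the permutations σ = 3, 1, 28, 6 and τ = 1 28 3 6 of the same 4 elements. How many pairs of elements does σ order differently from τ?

Assign each item its position (1..4) in the first ordering, then rewrite the second ordering as that position sequence:
positions: 3→1, 1→2, 28→3, 6→4
second ordering as positions: [2, 3, 1, 4]
Discordant pairs = inversions in this position sequence.
2: 1 → 1
3: 1 → 1
1: 0
4: 0
Total: 1 + 1 + 0 + 0 = 2

2 discordant pairs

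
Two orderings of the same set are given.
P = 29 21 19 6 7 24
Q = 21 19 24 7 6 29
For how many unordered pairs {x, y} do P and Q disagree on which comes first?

Assign each item its position (1..6) in the first ordering, then rewrite the second ordering as that position sequence:
positions: 29→1, 21→2, 19→3, 6→4, 7→5, 24→6
second ordering as positions: [2, 3, 6, 5, 4, 1]
Discordant pairs = inversions in this position sequence.
2: 1 → 1
3: 1 → 1
6: 5, 4, 1 → 3
5: 4, 1 → 2
4: 1 → 1
1: 0
Total: 1 + 1 + 3 + 2 + 1 + 0 = 8

8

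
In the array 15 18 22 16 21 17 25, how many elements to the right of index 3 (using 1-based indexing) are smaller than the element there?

3

The element at index 3 is 22.
Elements after it: 16, 21, 17, 25
Those smaller than 22: 16, 21, 17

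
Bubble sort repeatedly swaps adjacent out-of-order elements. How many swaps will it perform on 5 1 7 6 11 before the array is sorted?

The minimum number of adjacent swaps to sort an array equals its inversion count, since every such swap removes exactly one inversion.
Count inversions — for each element, later elements that are smaller:
5: 1 → 1
1: none → 0
7: 6 → 1
6: none → 0
11: none → 0
Total inversions: 1 + 0 + 1 + 0 + 0 = 2

2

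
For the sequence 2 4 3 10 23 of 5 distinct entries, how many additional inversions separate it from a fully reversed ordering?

9 inversions short

Maximum inversions for 5 distinct elements is C(5, 2) = 5·4/2 = 10.
Current inversions — for each element, count later smaller elements:
2: 0
4: 1
3: 0
10: 0
23: 0
Current total: 0 + 1 + 0 + 0 + 0 = 1
Shortfall: 10 − 1 = 9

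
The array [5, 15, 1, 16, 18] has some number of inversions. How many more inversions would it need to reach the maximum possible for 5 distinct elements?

8

Maximum inversions for 5 distinct elements is C(5, 2) = 5·4/2 = 10.
Current inversions — for each element, count later smaller elements:
5: 1
15: 1
1: 0
16: 0
18: 0
Current total: 1 + 1 + 0 + 0 + 0 = 2
Shortfall: 10 − 2 = 8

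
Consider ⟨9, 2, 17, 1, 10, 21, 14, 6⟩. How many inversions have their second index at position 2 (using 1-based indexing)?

1

The element at index 2 is 2.
Elements before it: 9
Those larger than 2: 9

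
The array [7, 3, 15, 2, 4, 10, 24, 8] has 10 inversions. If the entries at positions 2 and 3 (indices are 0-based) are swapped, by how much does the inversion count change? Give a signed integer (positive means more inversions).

Positions 2 and 3 hold 15 and 2; after swapping, the array is [7, 3, 2, 15, 4, 10, 24, 8].
Sweep left to right; for each value list the smaller values that follow it:
7: 3
3: 1
2: 0
15: 3
4: 0
10: 1
24: 1
8: 0
Sum: 3 + 1 + 0 + 3 + 0 + 1 + 1 + 0 = 9
Change: 9 − 10 = -1

-1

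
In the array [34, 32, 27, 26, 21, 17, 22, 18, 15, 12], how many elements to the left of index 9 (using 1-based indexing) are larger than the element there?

8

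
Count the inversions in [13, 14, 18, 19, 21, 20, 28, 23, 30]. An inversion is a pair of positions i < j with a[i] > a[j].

There are 2 inversions.

For each element, count later entries that are smaller:
13 → none → 0
14 → none → 0
18 → none → 0
19 → none → 0
21 → 20 → 1
20 → none → 0
28 → 23 → 1
23 → none → 0
30 → none → 0
Sum: 0 + 0 + 0 + 0 + 1 + 0 + 1 + 0 + 0 = 2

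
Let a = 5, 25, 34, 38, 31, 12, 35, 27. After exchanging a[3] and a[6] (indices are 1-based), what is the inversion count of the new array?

8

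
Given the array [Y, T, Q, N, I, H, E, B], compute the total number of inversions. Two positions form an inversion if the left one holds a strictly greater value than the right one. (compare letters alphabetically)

For each element, count later entries that are smaller:
Y → T, Q, N, I, H, E, B → 7
T → Q, N, I, H, E, B → 6
Q → N, I, H, E, B → 5
N → I, H, E, B → 4
I → H, E, B → 3
H → E, B → 2
E → B → 1
B → none → 0
Sum: 7 + 6 + 5 + 4 + 3 + 2 + 1 + 0 = 28

28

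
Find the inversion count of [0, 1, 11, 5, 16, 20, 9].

4

Sweep left to right; for each value list the smaller values that follow it:
0 → none → 0
1 → none → 0
11 → 5, 9 → 2
5 → none → 0
16 → 9 → 1
20 → 9 → 1
9 → none → 0
Sum: 0 + 0 + 2 + 0 + 1 + 1 + 0 = 4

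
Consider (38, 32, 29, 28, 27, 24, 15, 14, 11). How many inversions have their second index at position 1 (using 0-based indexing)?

1 such element

The element at index 1 is 32.
Elements before it: 38
Those larger than 32: 38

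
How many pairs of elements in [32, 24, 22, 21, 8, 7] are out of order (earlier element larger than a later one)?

Element-by-element contributions:
32 → 24, 22, 21, 8, 7 → 5
24 → 22, 21, 8, 7 → 4
22 → 21, 8, 7 → 3
21 → 8, 7 → 2
8 → 7 → 1
7 → none → 0
Sum: 5 + 4 + 3 + 2 + 1 + 0 = 15

15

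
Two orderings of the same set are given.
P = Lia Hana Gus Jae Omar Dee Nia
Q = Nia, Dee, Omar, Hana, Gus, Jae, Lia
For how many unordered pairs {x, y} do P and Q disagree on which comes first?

Disagreeing pairs: 18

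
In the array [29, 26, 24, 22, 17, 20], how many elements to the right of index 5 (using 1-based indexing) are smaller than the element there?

The element at index 5 is 17.
Elements after it: 20
None of them are smaller than 17.

0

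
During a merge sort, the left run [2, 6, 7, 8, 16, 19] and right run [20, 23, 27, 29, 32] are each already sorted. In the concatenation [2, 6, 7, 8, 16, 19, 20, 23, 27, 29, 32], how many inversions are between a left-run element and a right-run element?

For each element r of the right run, count left-run elements greater than r:
r = 20: none → 0
r = 23: none → 0
r = 27: none → 0
r = 29: none → 0
r = 32: none → 0
Cross-inversions: 0 + 0 + 0 + 0 + 0 = 0

0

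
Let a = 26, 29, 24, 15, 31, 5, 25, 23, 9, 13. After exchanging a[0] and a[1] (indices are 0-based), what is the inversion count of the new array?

33

Positions 0 and 1 hold 26 and 29; after swapping, the array is [29, 26, 24, 15, 31, 5, 25, 23, 9, 13].
Element-by-element contributions:
29: 8
26: 7
24: 5
15: 3
31: 5
5: 0
25: 3
23: 2
9: 0
13: 0
Sum: 8 + 7 + 5 + 3 + 5 + 0 + 3 + 2 + 0 + 0 = 33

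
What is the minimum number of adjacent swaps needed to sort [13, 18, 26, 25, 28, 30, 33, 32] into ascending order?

Minimum adjacent swaps = number of inversions (each swap of adjacent out-of-order elements removes one inversion and no swap can remove more).
Count inversions — for each element, later elements that are smaller:
13: none → 0
18: none → 0
26: 25 → 1
25: none → 0
28: none → 0
30: none → 0
33: 32 → 1
32: none → 0
Total inversions: 0 + 0 + 1 + 0 + 0 + 0 + 1 + 0 = 2

2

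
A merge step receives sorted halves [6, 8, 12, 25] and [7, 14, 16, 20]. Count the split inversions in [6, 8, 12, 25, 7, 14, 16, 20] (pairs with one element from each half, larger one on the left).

Take each right-half value and tally the left-half values above it:
r = 7: 8, 12, 25 → 3
r = 14: 25 → 1
r = 16: 25 → 1
r = 20: 25 → 1
Cross-inversions: 3 + 1 + 1 + 1 = 6

There are 6 cross-inversions.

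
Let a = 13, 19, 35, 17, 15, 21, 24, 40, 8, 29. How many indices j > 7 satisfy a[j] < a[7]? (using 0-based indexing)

2

The element at index 7 is 40.
Elements after it: 8, 29
Those smaller than 40: 8, 29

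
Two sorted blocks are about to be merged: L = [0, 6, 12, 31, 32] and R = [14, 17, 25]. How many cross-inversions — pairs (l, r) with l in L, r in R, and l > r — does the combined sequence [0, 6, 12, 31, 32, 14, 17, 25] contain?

6

Count, for every r in R, how many entries of L exceed r:
r = 14: 31, 32 → 2
r = 17: 31, 32 → 2
r = 25: 31, 32 → 2
Cross-inversions: 2 + 2 + 2 = 6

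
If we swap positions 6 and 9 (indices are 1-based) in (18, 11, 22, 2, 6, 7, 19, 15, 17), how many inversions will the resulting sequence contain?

20 inversions

Positions 6 and 9 hold 7 and 17; after swapping, the array is [18, 11, 22, 2, 6, 17, 19, 15, 7].
Element-by-element contributions:
18: 6
11: 3
22: 6
2: 0
6: 0
17: 2
19: 2
15: 1
7: 0
Sum: 6 + 3 + 6 + 0 + 0 + 2 + 2 + 1 + 0 = 20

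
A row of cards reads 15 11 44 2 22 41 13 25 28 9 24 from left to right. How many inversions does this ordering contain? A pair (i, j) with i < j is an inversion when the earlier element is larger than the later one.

Element-by-element contributions:
15: 4
11: 2
44: 8
2: 0
22: 2
41: 5
13: 1
25: 2
28: 2
9: 0
24: 0
Sum: 4 + 2 + 8 + 0 + 2 + 5 + 1 + 2 + 2 + 0 + 0 = 26

26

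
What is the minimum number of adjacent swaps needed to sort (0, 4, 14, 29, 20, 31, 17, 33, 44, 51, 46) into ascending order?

5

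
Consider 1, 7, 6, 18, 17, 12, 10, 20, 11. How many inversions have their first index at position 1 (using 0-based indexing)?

The element at index 1 is 7.
Elements after it: 6, 18, 17, 12, 10, 20, 11
Those smaller than 7: 6

1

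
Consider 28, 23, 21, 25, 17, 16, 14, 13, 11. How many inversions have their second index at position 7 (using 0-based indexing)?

7 such elements

The element at index 7 is 13.
Elements before it: 28, 23, 21, 25, 17, 16, 14
Those larger than 13: 28, 23, 21, 25, 17, 16, 14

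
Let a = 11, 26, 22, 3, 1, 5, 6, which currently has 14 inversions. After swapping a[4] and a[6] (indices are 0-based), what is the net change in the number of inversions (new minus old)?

+3

Positions 4 and 6 hold 1 and 6; after swapping, the array is [11, 26, 22, 3, 6, 5, 1].
For each element, count later entries that are smaller:
11 → 3, 6, 5, 1 → 4
26 → 22, 3, 6, 5, 1 → 5
22 → 3, 6, 5, 1 → 4
3 → 1 → 1
6 → 5, 1 → 2
5 → 1 → 1
1 → none → 0
Sum: 4 + 5 + 4 + 1 + 2 + 1 + 0 = 17
Change: 17 − 14 = +3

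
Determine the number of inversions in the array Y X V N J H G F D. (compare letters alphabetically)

Out-of-order pairs: 36

Element-by-element contributions:
Y → X, V, N, J, H, G, F, D → 8
X → V, N, J, H, G, F, D → 7
V → N, J, H, G, F, D → 6
N → J, H, G, F, D → 5
J → H, G, F, D → 4
H → G, F, D → 3
G → F, D → 2
F → D → 1
D → none → 0
Sum: 8 + 7 + 6 + 5 + 4 + 3 + 2 + 1 + 0 = 36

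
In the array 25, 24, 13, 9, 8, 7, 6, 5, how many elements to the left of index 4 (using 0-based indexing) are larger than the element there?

The element at index 4 is 8.
Elements before it: 25, 24, 13, 9
Those larger than 8: 25, 24, 13, 9

4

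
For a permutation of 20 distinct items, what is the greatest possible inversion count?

190

The maximum occurs when the array is in strictly decreasing order: every one of the C(20, 2) pairs is inverted.
C(20, 2) = 20·19/2 = 190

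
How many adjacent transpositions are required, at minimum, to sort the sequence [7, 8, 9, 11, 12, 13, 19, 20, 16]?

Adjacent swaps: 2

Minimum adjacent swaps = number of inversions (each swap of adjacent out-of-order elements removes one inversion and no swap can remove more).
Count inversions — for each element, later elements that are smaller:
7: none → 0
8: none → 0
9: none → 0
11: none → 0
12: none → 0
13: none → 0
19: 16 → 1
20: 16 → 1
16: none → 0
Total inversions: 0 + 0 + 0 + 0 + 0 + 0 + 1 + 1 + 0 = 2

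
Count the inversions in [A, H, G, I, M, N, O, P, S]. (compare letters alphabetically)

Count, for each position, how many later elements it exceeds:
A: 0
H: 1
G: 0
I: 0
M: 0
N: 0
O: 0
P: 0
S: 0
Sum: 0 + 1 + 0 + 0 + 0 + 0 + 0 + 0 + 0 = 1

Out-of-order pairs: 1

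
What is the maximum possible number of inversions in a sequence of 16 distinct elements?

The maximum occurs when the array is in strictly decreasing order: every one of the C(16, 2) pairs is inverted.
C(16, 2) = 16·15/2 = 120

120 inversions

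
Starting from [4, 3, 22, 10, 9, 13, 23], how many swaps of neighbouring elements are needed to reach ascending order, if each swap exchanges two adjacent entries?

Each adjacent swap fixes exactly one inversion, so the minimum swap count equals the number of inversions.
Count inversions — for each element, later elements that are smaller:
4: 3 → 1
3: none → 0
22: 10, 9, 13 → 3
10: 9 → 1
9: none → 0
13: none → 0
23: none → 0
Total inversions: 1 + 0 + 3 + 1 + 0 + 0 + 0 = 5

5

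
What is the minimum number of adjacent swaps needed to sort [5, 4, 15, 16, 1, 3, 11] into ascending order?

The minimum number of adjacent swaps to sort an array equals its inversion count, since every such swap removes exactly one inversion.
Count inversions — for each element, later elements that are smaller:
5: 4, 1, 3 → 3
4: 1, 3 → 2
15: 1, 3, 11 → 3
16: 1, 3, 11 → 3
1: none → 0
3: none → 0
11: none → 0
Total inversions: 3 + 2 + 3 + 3 + 0 + 0 + 0 = 11

11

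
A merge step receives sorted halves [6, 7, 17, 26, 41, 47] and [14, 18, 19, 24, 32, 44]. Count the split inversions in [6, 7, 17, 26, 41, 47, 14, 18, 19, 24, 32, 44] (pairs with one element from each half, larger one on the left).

16

For each element r of the right run, count left-run elements greater than r:
r = 14: 17, 26, 41, 47 → 4
r = 18: 26, 41, 47 → 3
r = 19: 26, 41, 47 → 3
r = 24: 26, 41, 47 → 3
r = 32: 41, 47 → 2
r = 44: 47 → 1
Cross-inversions: 4 + 3 + 3 + 3 + 2 + 1 = 16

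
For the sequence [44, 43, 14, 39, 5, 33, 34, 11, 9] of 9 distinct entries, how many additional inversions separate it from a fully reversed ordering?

8

Maximum inversions for 9 distinct elements is C(9, 2) = 9·8/2 = 36.
Current inversions — for each element, count later smaller elements:
44: 8
43: 7
14: 3
39: 5
5: 0
33: 2
34: 2
11: 1
9: 0
Current total: 8 + 7 + 3 + 5 + 0 + 2 + 2 + 1 + 0 = 28
Shortfall: 36 − 28 = 8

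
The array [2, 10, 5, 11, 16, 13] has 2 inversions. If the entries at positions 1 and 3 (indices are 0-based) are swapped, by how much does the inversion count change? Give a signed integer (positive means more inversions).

Positions 1 and 3 hold 10 and 11; after swapping, the array is [2, 11, 5, 10, 16, 13].
Element-by-element contributions:
2 → none → 0
11 → 5, 10 → 2
5 → none → 0
10 → none → 0
16 → 13 → 1
13 → none → 0
Sum: 0 + 2 + 0 + 0 + 1 + 0 = 3
Change: 3 − 2 = +1

+1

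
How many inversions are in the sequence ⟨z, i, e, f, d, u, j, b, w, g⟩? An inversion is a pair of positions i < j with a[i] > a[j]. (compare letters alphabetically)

25 inversions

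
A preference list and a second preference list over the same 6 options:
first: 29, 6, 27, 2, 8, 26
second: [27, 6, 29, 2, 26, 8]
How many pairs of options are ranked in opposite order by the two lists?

There are 4 pairs.

Assign each item its position (1..6) in the first ordering, then rewrite the second ordering as that position sequence:
positions: 29→1, 6→2, 27→3, 2→4, 8→5, 26→6
second ordering as positions: [3, 2, 1, 4, 6, 5]
Discordant pairs = inversions in this position sequence.
3: 2, 1 → 2
2: 1 → 1
1: 0
4: 0
6: 5 → 1
5: 0
Total: 2 + 1 + 0 + 0 + 1 + 0 = 4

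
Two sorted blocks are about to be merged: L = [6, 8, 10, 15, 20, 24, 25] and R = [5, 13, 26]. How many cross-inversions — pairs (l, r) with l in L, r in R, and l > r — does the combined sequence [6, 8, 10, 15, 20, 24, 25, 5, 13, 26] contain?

11 split inversions

For each element r of the right run, count left-run elements greater than r:
r = 5: 6, 8, 10, 15, 20, 24, 25 → 7
r = 13: 15, 20, 24, 25 → 4
r = 26: none → 0
Cross-inversions: 7 + 4 + 0 = 11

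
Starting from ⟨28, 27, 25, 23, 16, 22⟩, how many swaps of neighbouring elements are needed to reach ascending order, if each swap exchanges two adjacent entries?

The minimum number of adjacent swaps to sort an array equals its inversion count, since every such swap removes exactly one inversion.
Count inversions — for each element, later elements that are smaller:
28: 27, 25, 23, 16, 22 → 5
27: 25, 23, 16, 22 → 4
25: 23, 16, 22 → 3
23: 16, 22 → 2
16: none → 0
22: none → 0
Total inversions: 5 + 4 + 3 + 2 + 0 + 0 = 14

14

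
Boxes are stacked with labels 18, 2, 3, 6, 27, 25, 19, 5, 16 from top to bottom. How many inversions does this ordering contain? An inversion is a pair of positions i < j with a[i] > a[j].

For each element, count later entries that are smaller:
18 → 2, 3, 6, 5, 16 → 5
2 → none → 0
3 → none → 0
6 → 5 → 1
27 → 25, 19, 5, 16 → 4
25 → 19, 5, 16 → 3
19 → 5, 16 → 2
5 → none → 0
16 → none → 0
Sum: 5 + 0 + 0 + 1 + 4 + 3 + 2 + 0 + 0 = 15

15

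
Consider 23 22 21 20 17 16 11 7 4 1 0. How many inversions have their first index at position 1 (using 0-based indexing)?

9 such elements

The element at index 1 is 22.
Elements after it: 21, 20, 17, 16, 11, 7, 4, 1, 0
Those smaller than 22: 21, 20, 17, 16, 11, 7, 4, 1, 0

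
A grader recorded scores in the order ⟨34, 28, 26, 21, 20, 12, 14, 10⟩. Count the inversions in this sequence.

27

For each element, count later entries that are smaller:
34: 7
28: 6
26: 5
21: 4
20: 3
12: 1
14: 1
10: 0
Sum: 7 + 6 + 5 + 4 + 3 + 1 + 1 + 0 = 27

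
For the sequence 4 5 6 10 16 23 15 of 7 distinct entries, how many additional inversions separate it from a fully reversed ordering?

19

Maximum inversions for 7 distinct elements is C(7, 2) = 7·6/2 = 21.
Current inversions — for each element, count later smaller elements:
4: 0
5: 0
6: 0
10: 0
16: 1
23: 1
15: 0
Current total: 0 + 0 + 0 + 0 + 1 + 1 + 0 = 2
Shortfall: 21 − 2 = 19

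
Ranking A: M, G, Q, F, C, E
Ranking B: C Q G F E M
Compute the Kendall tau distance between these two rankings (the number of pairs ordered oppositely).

Assign each item its position (1..6) in the first ordering, then rewrite the second ordering as that position sequence:
positions: M→1, G→2, Q→3, F→4, C→5, E→6
second ordering as positions: [5, 3, 2, 4, 6, 1]
Discordant pairs = inversions in this position sequence.
5: 3, 2, 4, 1 → 4
3: 2, 1 → 2
2: 1 → 1
4: 1 → 1
6: 1 → 1
1: 0
Total: 4 + 2 + 1 + 1 + 1 + 0 = 9

9 discordant pairs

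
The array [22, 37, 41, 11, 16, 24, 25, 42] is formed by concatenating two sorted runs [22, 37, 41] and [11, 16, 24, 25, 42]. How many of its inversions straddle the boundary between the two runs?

10 cross-inversions

For each element r of the right run, count left-run elements greater than r:
r = 11: 22, 37, 41 → 3
r = 16: 22, 37, 41 → 3
r = 24: 37, 41 → 2
r = 25: 37, 41 → 2
r = 42: none → 0
Cross-inversions: 3 + 3 + 2 + 2 + 0 = 10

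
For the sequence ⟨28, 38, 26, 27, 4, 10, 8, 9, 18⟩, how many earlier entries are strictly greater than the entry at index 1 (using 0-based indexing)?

The element at index 1 is 38.
Elements before it: 28
None of them are larger than 38.

0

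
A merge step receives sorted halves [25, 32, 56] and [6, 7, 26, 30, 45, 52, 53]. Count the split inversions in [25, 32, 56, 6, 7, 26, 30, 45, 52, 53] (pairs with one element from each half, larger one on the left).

Take each right-half value and tally the left-half values above it:
r = 6: 25, 32, 56 → 3
r = 7: 25, 32, 56 → 3
r = 26: 32, 56 → 2
r = 30: 32, 56 → 2
r = 45: 56 → 1
r = 52: 56 → 1
r = 53: 56 → 1
Cross-inversions: 3 + 3 + 2 + 2 + 1 + 1 + 1 = 13

13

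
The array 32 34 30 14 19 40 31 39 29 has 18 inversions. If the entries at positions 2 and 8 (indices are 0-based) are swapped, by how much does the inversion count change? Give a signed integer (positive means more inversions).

-1

Positions 2 and 8 hold 30 and 29; after swapping, the array is [32, 34, 29, 14, 19, 40, 31, 39, 30].
Sweep left to right; for each value list the smaller values that follow it:
32 → 29, 14, 19, 31, 30 → 5
34 → 29, 14, 19, 31, 30 → 5
29 → 14, 19 → 2
14 → none → 0
19 → none → 0
40 → 31, 39, 30 → 3
31 → 30 → 1
39 → 30 → 1
30 → none → 0
Sum: 5 + 5 + 2 + 0 + 0 + 3 + 1 + 1 + 0 = 17
Change: 17 − 18 = -1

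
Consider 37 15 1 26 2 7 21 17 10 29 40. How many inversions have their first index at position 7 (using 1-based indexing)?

2

The element at index 7 is 21.
Elements after it: 17, 10, 29, 40
Those smaller than 21: 17, 10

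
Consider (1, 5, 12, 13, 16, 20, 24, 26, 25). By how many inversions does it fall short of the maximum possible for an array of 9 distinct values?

35 inversions short

Maximum inversions for 9 distinct elements is C(9, 2) = 9·8/2 = 36.
Current inversions — for each element, count later smaller elements:
1: 0
5: 0
12: 0
13: 0
16: 0
20: 0
24: 0
26: 1
25: 0
Current total: 0 + 0 + 0 + 0 + 0 + 0 + 0 + 1 + 0 = 1
Shortfall: 36 − 1 = 35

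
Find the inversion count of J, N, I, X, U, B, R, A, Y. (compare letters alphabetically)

17 out-of-order pairs

For each element, count later entries that are smaller:
J: 3
N: 3
I: 2
X: 4
U: 3
B: 1
R: 1
A: 0
Y: 0
Sum: 3 + 3 + 2 + 4 + 3 + 1 + 1 + 0 + 0 = 17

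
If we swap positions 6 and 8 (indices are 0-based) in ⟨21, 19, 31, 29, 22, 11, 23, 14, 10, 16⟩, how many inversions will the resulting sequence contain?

Positions 6 and 8 hold 23 and 10; after swapping, the array is [21, 19, 31, 29, 22, 11, 10, 14, 23, 16].
Sweep left to right; for each value list the smaller values that follow it:
21 → 19, 11, 10, 14, 16 → 5
19 → 11, 10, 14, 16 → 4
31 → 29, 22, 11, 10, 14, 23, 16 → 7
29 → 22, 11, 10, 14, 23, 16 → 6
22 → 11, 10, 14, 16 → 4
11 → 10 → 1
10 → none → 0
14 → none → 0
23 → 16 → 1
16 → none → 0
Sum: 5 + 4 + 7 + 6 + 4 + 1 + 0 + 0 + 1 + 0 = 28

28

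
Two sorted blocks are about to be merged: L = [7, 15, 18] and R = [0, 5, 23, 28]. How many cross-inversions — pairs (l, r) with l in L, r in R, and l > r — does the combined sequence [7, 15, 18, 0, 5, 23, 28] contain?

Take each right-half value and tally the left-half values above it:
r = 0: 7, 15, 18 → 3
r = 5: 7, 15, 18 → 3
r = 23: none → 0
r = 28: none → 0
Cross-inversions: 3 + 3 + 0 + 0 = 6

6 cross-inversions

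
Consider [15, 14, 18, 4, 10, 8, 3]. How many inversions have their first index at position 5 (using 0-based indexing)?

1 such element

The element at index 5 is 8.
Elements after it: 3
Those smaller than 8: 3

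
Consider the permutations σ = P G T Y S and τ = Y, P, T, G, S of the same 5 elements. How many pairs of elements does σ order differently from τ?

There are 4 discordant pairs.

Assign each item its position (1..5) in the first ordering, then rewrite the second ordering as that position sequence:
positions: P→1, G→2, T→3, Y→4, S→5
second ordering as positions: [4, 1, 3, 2, 5]
Discordant pairs = inversions in this position sequence.
4: 1, 3, 2 → 3
1: 0
3: 2 → 1
2: 0
5: 0
Total: 3 + 0 + 1 + 0 + 0 = 4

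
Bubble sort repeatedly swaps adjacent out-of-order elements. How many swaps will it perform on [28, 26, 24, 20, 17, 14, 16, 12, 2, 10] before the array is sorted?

43

The minimum number of adjacent swaps to sort an array equals its inversion count, since every such swap removes exactly one inversion.
Count inversions — for each element, later elements that are smaller:
28: 26, 24, 20, 17, 14, 16, 12, 2, 10 → 9
26: 24, 20, 17, 14, 16, 12, 2, 10 → 8
24: 20, 17, 14, 16, 12, 2, 10 → 7
20: 17, 14, 16, 12, 2, 10 → 6
17: 14, 16, 12, 2, 10 → 5
14: 12, 2, 10 → 3
16: 12, 2, 10 → 3
12: 2, 10 → 2
2: none → 0
10: none → 0
Total inversions: 9 + 8 + 7 + 6 + 5 + 3 + 3 + 2 + 0 + 0 = 43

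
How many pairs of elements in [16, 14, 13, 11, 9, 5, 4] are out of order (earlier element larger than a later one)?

Out-of-order pairs: 21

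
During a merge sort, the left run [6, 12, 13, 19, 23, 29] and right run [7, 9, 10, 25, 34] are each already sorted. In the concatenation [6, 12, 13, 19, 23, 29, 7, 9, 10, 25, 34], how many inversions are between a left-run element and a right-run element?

16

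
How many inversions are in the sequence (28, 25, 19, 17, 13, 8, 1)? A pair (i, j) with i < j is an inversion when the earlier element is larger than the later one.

Count, for each position, how many later elements it exceeds:
28: 6
25: 5
19: 4
17: 3
13: 2
8: 1
1: 0
Sum: 6 + 5 + 4 + 3 + 2 + 1 + 0 = 21

21 out-of-order pairs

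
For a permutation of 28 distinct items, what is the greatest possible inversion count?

378 inversions

The maximum occurs when the array is in strictly decreasing order: every one of the C(28, 2) pairs is inverted.
C(28, 2) = 28·27/2 = 378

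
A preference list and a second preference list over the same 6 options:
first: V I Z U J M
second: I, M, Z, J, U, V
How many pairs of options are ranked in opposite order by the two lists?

Assign each item its position (1..6) in the first ordering, then rewrite the second ordering as that position sequence:
positions: V→1, I→2, Z→3, U→4, J→5, M→6
second ordering as positions: [2, 6, 3, 5, 4, 1]
Discordant pairs = inversions in this position sequence.
2: 1 → 1
6: 3, 5, 4, 1 → 4
3: 1 → 1
5: 4, 1 → 2
4: 1 → 1
1: 0
Total: 1 + 4 + 1 + 2 + 1 + 0 = 9

9 pairs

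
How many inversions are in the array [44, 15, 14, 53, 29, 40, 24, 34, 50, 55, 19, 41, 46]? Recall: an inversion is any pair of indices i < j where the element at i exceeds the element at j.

30

Count, for each position, how many later elements it exceeds:
44: 8
15: 1
14: 0
53: 8
29: 2
40: 3
24: 1
34: 1
50: 3
55: 3
19: 0
41: 0
46: 0
Sum: 8 + 1 + 0 + 8 + 2 + 3 + 1 + 1 + 3 + 3 + 0 + 0 + 0 = 30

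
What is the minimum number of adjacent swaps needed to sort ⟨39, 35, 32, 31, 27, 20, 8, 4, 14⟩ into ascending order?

There are 34 adjacent swaps.

Each adjacent swap fixes exactly one inversion, so the minimum swap count equals the number of inversions.
Count inversions — for each element, later elements that are smaller:
39: 35, 32, 31, 27, 20, 8, 4, 14 → 8
35: 32, 31, 27, 20, 8, 4, 14 → 7
32: 31, 27, 20, 8, 4, 14 → 6
31: 27, 20, 8, 4, 14 → 5
27: 20, 8, 4, 14 → 4
20: 8, 4, 14 → 3
8: 4 → 1
4: none → 0
14: none → 0
Total inversions: 8 + 7 + 6 + 5 + 4 + 3 + 1 + 0 + 0 = 34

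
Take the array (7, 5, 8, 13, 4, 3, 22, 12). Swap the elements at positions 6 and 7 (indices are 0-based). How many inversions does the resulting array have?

11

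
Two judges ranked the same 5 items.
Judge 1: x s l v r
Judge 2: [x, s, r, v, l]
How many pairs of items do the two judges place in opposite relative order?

3

Assign each item its position (1..5) in the first ordering, then rewrite the second ordering as that position sequence:
positions: x→1, s→2, l→3, v→4, r→5
second ordering as positions: [1, 2, 5, 4, 3]
Discordant pairs = inversions in this position sequence.
1: 0
2: 0
5: 4, 3 → 2
4: 3 → 1
3: 0
Total: 0 + 0 + 2 + 1 + 0 = 3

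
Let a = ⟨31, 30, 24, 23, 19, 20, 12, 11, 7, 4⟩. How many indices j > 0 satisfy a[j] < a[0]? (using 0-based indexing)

The element at index 0 is 31.
Elements after it: 30, 24, 23, 19, 20, 12, 11, 7, 4
Those smaller than 31: 30, 24, 23, 19, 20, 12, 11, 7, 4

9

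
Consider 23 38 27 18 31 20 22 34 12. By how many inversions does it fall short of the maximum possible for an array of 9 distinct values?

Maximum inversions for 9 distinct elements is C(9, 2) = 9·8/2 = 36.
Current inversions — for each element, count later smaller elements:
23: 4
38: 7
27: 4
18: 1
31: 3
20: 1
22: 1
34: 1
12: 0
Current total: 4 + 7 + 4 + 1 + 3 + 1 + 1 + 1 + 0 = 22
Shortfall: 36 − 22 = 14

14 inversions short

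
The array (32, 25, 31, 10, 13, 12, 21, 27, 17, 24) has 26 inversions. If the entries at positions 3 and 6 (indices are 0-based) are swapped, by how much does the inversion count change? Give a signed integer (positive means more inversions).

Positions 3 and 6 hold 10 and 21; after swapping, the array is [32, 25, 31, 21, 13, 12, 10, 27, 17, 24].
Element-by-element contributions:
32 → 25, 31, 21, 13, 12, 10, 27, 17, 24 → 9
25 → 21, 13, 12, 10, 17, 24 → 6
31 → 21, 13, 12, 10, 27, 17, 24 → 7
21 → 13, 12, 10, 17 → 4
13 → 12, 10 → 2
12 → 10 → 1
10 → none → 0
27 → 17, 24 → 2
17 → none → 0
24 → none → 0
Sum: 9 + 6 + 7 + 4 + 2 + 1 + 0 + 2 + 0 + 0 = 31
Change: 31 − 26 = +5

+5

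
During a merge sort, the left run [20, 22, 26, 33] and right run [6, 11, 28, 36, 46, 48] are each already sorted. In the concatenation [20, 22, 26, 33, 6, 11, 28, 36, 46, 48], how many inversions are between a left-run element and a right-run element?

9

Count, for every r in R, how many entries of L exceed r:
r = 6: 20, 22, 26, 33 → 4
r = 11: 20, 22, 26, 33 → 4
r = 28: 33 → 1
r = 36: none → 0
r = 46: none → 0
r = 48: none → 0
Cross-inversions: 4 + 4 + 1 + 0 + 0 + 0 = 9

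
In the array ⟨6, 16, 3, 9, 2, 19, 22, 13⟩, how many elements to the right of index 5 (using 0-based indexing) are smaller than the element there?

1

The element at index 5 is 19.
Elements after it: 22, 13
Those smaller than 19: 13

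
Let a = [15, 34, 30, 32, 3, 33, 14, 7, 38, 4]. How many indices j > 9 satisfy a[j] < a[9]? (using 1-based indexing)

1

The element at index 9 is 38.
Elements after it: 4
Those smaller than 38: 4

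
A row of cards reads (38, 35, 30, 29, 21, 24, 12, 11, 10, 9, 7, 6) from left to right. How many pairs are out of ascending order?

For each element, count later entries that are smaller:
38 → 35, 30, 29, 21, 24, 12, 11, 10, 9, 7, 6 → 11
35 → 30, 29, 21, 24, 12, 11, 10, 9, 7, 6 → 10
30 → 29, 21, 24, 12, 11, 10, 9, 7, 6 → 9
29 → 21, 24, 12, 11, 10, 9, 7, 6 → 8
21 → 12, 11, 10, 9, 7, 6 → 6
24 → 12, 11, 10, 9, 7, 6 → 6
12 → 11, 10, 9, 7, 6 → 5
11 → 10, 9, 7, 6 → 4
10 → 9, 7, 6 → 3
9 → 7, 6 → 2
7 → 6 → 1
6 → none → 0
Sum: 11 + 10 + 9 + 8 + 6 + 6 + 5 + 4 + 3 + 2 + 1 + 0 = 65

65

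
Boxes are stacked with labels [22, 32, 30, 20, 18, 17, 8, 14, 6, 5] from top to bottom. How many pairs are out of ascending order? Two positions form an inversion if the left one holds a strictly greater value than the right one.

42

Count, for each position, how many later elements it exceeds:
22: 7
32: 8
30: 7
20: 6
18: 5
17: 4
8: 2
14: 2
6: 1
5: 0
Sum: 7 + 8 + 7 + 6 + 5 + 4 + 2 + 2 + 1 + 0 = 42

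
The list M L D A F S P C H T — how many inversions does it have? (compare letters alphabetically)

There are 19 out-of-order pairs.

Sweep left to right; for each value list the smaller values that follow it:
M: 6
L: 5
D: 2
A: 0
F: 1
S: 3
P: 2
C: 0
H: 0
T: 0
Sum: 6 + 5 + 2 + 0 + 1 + 3 + 2 + 0 + 0 + 0 = 19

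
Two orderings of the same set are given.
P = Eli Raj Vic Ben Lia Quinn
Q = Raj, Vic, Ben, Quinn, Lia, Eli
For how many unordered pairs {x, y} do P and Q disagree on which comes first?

Assign each item its position (1..6) in the first ordering, then rewrite the second ordering as that position sequence:
positions: Eli→1, Raj→2, Vic→3, Ben→4, Lia→5, Quinn→6
second ordering as positions: [2, 3, 4, 6, 5, 1]
Discordant pairs = inversions in this position sequence.
2: 1 → 1
3: 1 → 1
4: 1 → 1
6: 5, 1 → 2
5: 1 → 1
1: 0
Total: 1 + 1 + 1 + 2 + 1 + 0 = 6

6 disagreeing pairs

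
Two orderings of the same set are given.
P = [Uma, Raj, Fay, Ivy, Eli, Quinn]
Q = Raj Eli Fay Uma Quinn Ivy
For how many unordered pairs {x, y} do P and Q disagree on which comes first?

Assign each item its position (1..6) in the first ordering, then rewrite the second ordering as that position sequence:
positions: Uma→1, Raj→2, Fay→3, Ivy→4, Eli→5, Quinn→6
second ordering as positions: [2, 5, 3, 1, 6, 4]
Discordant pairs = inversions in this position sequence.
2: 1 → 1
5: 3, 1, 4 → 3
3: 1 → 1
1: 0
6: 4 → 1
4: 0
Total: 1 + 3 + 1 + 0 + 1 + 0 = 6

There are 6 disagreeing pairs.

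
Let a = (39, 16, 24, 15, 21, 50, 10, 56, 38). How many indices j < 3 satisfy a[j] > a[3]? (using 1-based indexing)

1

The element at index 3 is 24.
Elements before it: 39, 16
Those larger than 24: 39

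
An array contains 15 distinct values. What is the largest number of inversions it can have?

105

A reversed (strictly descending) arrangement makes every pair an inversion, giving C(15, 2) inversions.
C(15, 2) = 15·14/2 = 105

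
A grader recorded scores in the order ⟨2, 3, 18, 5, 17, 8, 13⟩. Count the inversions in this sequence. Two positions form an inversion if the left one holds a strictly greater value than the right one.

6

Element-by-element contributions:
2: 0
3: 0
18: 4
5: 0
17: 2
8: 0
13: 0
Sum: 0 + 0 + 4 + 0 + 2 + 0 + 0 = 6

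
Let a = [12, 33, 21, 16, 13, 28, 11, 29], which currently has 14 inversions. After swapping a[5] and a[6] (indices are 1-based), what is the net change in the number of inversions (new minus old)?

+1

Positions 5 and 6 hold 13 and 28; after swapping, the array is [12, 33, 21, 16, 28, 13, 11, 29].
Sweep left to right; for each value list the smaller values that follow it:
12: 1
33: 6
21: 3
16: 2
28: 2
13: 1
11: 0
29: 0
Sum: 1 + 6 + 3 + 2 + 2 + 1 + 0 + 0 = 15
Change: 15 − 14 = +1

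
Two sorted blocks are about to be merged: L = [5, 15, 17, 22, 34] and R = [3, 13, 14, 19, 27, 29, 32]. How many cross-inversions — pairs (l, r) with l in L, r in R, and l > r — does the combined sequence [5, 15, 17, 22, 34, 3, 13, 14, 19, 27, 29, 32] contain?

18

Count, for every r in R, how many entries of L exceed r:
r = 3: 5, 15, 17, 22, 34 → 5
r = 13: 15, 17, 22, 34 → 4
r = 14: 15, 17, 22, 34 → 4
r = 19: 22, 34 → 2
r = 27: 34 → 1
r = 29: 34 → 1
r = 32: 34 → 1
Cross-inversions: 5 + 4 + 4 + 2 + 1 + 1 + 1 = 18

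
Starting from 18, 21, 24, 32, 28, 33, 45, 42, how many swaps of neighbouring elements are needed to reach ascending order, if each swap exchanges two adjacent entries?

2 swaps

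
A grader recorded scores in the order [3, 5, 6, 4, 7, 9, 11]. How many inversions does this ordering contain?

2 inversions

Out-of-order index pairs (1-indexed):
(2,4): 5 > 4
(3,4): 6 > 4
That's 2 pairs.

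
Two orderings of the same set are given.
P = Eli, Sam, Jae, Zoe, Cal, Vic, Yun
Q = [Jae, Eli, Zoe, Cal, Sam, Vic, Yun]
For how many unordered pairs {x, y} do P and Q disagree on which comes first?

4

Assign each item its position (1..7) in the first ordering, then rewrite the second ordering as that position sequence:
positions: Eli→1, Sam→2, Jae→3, Zoe→4, Cal→5, Vic→6, Yun→7
second ordering as positions: [3, 1, 4, 5, 2, 6, 7]
Discordant pairs = inversions in this position sequence.
3: 1, 2 → 2
1: 0
4: 2 → 1
5: 2 → 1
2: 0
6: 0
7: 0
Total: 2 + 0 + 1 + 1 + 0 + 0 + 0 = 4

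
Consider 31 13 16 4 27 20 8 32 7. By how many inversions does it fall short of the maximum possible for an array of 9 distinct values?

Maximum inversions for 9 distinct elements is C(9, 2) = 9·8/2 = 36.
Current inversions — for each element, count later smaller elements:
31: 7
13: 3
16: 3
4: 0
27: 3
20: 2
8: 1
32: 1
7: 0
Current total: 7 + 3 + 3 + 0 + 3 + 2 + 1 + 1 + 0 = 20
Shortfall: 36 − 20 = 16

16 inversions short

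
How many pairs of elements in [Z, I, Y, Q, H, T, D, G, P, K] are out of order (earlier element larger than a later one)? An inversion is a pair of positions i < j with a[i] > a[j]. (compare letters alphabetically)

31 inversions

For each element, count later entries that are smaller:
Z → I, Y, Q, H, T, D, G, P, K → 9
I → H, D, G → 3
Y → Q, H, T, D, G, P, K → 7
Q → H, D, G, P, K → 5
H → D, G → 2
T → D, G, P, K → 4
D → none → 0
G → none → 0
P → K → 1
K → none → 0
Sum: 9 + 3 + 7 + 5 + 2 + 4 + 0 + 0 + 1 + 0 = 31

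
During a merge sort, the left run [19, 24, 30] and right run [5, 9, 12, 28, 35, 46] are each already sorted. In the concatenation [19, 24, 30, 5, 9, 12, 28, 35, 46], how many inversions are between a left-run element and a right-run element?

Take each right-half value and tally the left-half values above it:
r = 5: 19, 24, 30 → 3
r = 9: 19, 24, 30 → 3
r = 12: 19, 24, 30 → 3
r = 28: 30 → 1
r = 35: none → 0
r = 46: none → 0
Cross-inversions: 3 + 3 + 3 + 1 + 0 + 0 = 10

10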